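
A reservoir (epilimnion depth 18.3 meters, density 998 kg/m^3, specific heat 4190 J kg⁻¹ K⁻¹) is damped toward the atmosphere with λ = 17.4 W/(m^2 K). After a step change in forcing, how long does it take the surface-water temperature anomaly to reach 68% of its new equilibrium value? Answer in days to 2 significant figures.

58 days

Areal heat capacity C = ρ c_p D = 998 × 4190 × 18.3 = 7.65×10^7 J/(m²·K).
τ = C / λ = 7.65×10^7 / 17.4 = 4.40×10^6 s.
Fraction reached: 1 − e^(−t/τ) = 0.68 ⇒ t = −τ ln(1 − 0.68) = τ × 1.14.
t = 5.01×10^6 s = 58.0 days.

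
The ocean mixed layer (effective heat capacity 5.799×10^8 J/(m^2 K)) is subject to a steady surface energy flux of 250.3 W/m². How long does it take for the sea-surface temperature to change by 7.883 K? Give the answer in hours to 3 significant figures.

Areal heat capacity C = 5.799×10^8 J/(m^2 K) (given).
Time required: Δt = C ΔT / F = 5.80×10^8 × 7.883 / 250.3 = 1.83×10^7 s.
In hours: 1.83×10^7 s / (3600 s/hour) = 5070 hours.

5070 hours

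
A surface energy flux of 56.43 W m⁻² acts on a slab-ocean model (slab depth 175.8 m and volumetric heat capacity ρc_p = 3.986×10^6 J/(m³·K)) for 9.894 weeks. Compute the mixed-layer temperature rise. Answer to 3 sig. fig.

Areal heat capacity C = ρc_p × D = 3.986×10^6 × 175.8 = 7.01×10^8 J/(m²·K).
Net heat input Q = F Δt = 56.43 × (9.894 weeks × 6.048×10^5 s/week) = 3.38×10^8 J/m².
ΔT = Q / C = 3.38×10^8 / 7.01×10^8 = 0.482 K.

0.482 K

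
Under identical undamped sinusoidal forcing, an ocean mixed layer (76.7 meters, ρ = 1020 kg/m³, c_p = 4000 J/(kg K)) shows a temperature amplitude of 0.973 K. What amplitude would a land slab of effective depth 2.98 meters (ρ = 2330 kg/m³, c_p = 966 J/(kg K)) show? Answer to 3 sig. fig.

C_ocean = 3.13×10^8 J/(m²·K); C_land = 6.71×10^6 J/(m²·K).
A ∝ 1/C ⇒ A_land = A_ocean × C_ocean/C_land = 0.973 × 46.7 = 45.4 K.

45.4 K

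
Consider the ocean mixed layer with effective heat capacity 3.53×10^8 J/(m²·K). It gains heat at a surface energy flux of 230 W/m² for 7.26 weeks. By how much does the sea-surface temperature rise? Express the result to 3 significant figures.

Areal heat capacity C = 3.53×10^8 J/(m²·K) (given).
Net heat input Q = F Δt = 230 × (7.26 weeks × 6.048×10^5 s/week) = 1.01×10^9 J/m².
ΔT = Q / C = 1.01×10^9 / 3.53×10^8 = 2.86 K.

2.86 K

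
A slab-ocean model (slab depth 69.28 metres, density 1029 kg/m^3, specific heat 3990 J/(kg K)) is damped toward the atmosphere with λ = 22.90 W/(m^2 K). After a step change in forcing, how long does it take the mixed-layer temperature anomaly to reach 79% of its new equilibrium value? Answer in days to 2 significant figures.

Areal heat capacity C = ρ c_p D = 1029 × 3990 × 69.28 = 2.84×10^8 J m⁻² K⁻¹.
τ = C / λ = 2.84×10^8 / 22.90 = 1.24×10^7 s.
Fraction reached: 1 − e^(−t/τ) = 0.79 ⇒ t = −τ ln(1 − 0.79) = τ × 1.56.
t = 1.94×10^7 s = 224 days.

220 days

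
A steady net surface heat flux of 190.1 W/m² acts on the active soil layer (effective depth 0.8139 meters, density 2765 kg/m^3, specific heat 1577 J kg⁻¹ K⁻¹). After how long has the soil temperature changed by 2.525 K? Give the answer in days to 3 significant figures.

0.546 days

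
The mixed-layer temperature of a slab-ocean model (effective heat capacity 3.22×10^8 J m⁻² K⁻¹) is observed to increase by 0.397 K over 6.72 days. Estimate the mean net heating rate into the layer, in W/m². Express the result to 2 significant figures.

220

Areal heat capacity C = 3.22×10^8 J m⁻² K⁻¹ (given).
Required heat per unit area: Q = C ΔT = 3.22×10^8 × 0.397 = 1.28×10^8 J/m².
Flux F = Q / Δt = 1.28×10^8 / 5.81×10^5 s = 220 W/m².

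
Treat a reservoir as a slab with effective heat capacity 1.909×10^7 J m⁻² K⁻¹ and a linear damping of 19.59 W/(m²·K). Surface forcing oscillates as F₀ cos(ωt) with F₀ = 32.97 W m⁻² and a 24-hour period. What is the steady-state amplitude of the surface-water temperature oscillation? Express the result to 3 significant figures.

0.0237 K

Areal heat capacity C = 1.909×10^7 J m⁻² K⁻¹ (given).
Angular frequency ω = 2π / T = 2π / 86400 s = 7.27×10^-5 s⁻¹.
√((Cω)² + λ²) = √((1390)² + 19.59²) = 1390 W/(m²·K).
Amplitude A = F₀ / √((Cω)²+λ²) = 32.97 / 1390 = 0.0237 K.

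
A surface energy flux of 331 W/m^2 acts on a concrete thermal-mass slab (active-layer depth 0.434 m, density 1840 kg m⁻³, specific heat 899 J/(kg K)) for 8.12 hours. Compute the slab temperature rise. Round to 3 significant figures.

13.5 K

Areal heat capacity C = ρ c_p D = 1840 × 899 × 0.434 = 7.18×10^5 J/(m²·K).
Net heat input Q = F Δt = 331 × (8.12 hours × 3600 s/hour) = 9.68×10^6 J/m².
ΔT = Q / C = 9.68×10^6 / 7.18×10^5 = 13.5 K.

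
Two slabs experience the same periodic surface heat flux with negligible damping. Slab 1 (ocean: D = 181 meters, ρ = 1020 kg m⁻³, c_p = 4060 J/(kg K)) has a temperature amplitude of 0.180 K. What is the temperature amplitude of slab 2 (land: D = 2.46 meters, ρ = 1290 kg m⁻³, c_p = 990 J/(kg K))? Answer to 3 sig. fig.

42.9 K

C_ocean = 7.50×10^8 J/(m²·K); C_land = 3.14×10^6 J/(m²·K).
A ∝ 1/C ⇒ A_land = A_ocean × C_ocean/C_land = 0.180 × 239 = 42.9 K.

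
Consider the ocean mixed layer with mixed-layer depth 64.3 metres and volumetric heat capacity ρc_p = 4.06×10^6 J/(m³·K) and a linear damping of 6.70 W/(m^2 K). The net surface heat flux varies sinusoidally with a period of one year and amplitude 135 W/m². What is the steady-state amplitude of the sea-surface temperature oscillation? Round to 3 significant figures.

2.57 K

Areal heat capacity C = ρc_p × D = 4.06×10^6 × 64.3 = 2.61×10^8 J/(m²·K).
Angular frequency ω = 2π / T = 2π / 3.15×10^7 s = 1.99×10^-7 s⁻¹.
√((Cω)² + λ²) = √((52.0)² + 6.70²) = 52.4 W/(m²·K).
Amplitude A = F₀ / √((Cω)²+λ²) = 135 / 52.4 = 2.57 K.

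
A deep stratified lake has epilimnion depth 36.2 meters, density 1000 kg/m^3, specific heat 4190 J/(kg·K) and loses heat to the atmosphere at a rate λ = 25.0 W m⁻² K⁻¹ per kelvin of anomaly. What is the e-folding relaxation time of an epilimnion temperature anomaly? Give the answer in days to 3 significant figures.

Areal heat capacity C = ρ c_p D = 1000 × 4190 × 36.2 = 1.52×10^8 J m⁻² K⁻¹.
Relaxation time τ = C / λ = 1.52×10^8 / 25.0 = 6.07×10^6 s.
In days: 6.07×10^6 s / (86400 s/day) = 70.2 days.

70.2 days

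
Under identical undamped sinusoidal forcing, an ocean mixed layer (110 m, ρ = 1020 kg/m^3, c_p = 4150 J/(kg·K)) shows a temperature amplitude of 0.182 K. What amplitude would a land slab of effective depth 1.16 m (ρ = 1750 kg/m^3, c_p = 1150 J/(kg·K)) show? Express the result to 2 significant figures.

C_ocean = 4.66×10^8 J/(m²·K); C_land = 2.33×10^6 J/(m²·K).
A ∝ 1/C ⇒ A_land = A_ocean × C_ocean/C_land = 0.182 × 199 = 36.3 K.

36 K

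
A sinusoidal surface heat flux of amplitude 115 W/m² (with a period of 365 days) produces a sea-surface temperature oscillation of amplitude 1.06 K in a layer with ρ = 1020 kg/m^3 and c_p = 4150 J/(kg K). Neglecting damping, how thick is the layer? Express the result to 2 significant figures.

130 m

ω = 2π / 3.15×10^7 s = 1.99×10^-7 s⁻¹.
Required C = F₀ / (A ω) = 115 / (1.06 × 1.99×10^-7) = 5.45×10^8 J/(m²·K).
D = C / (ρ c_p) = 5.45×10^8 / (1020 × 4150) = 129 m.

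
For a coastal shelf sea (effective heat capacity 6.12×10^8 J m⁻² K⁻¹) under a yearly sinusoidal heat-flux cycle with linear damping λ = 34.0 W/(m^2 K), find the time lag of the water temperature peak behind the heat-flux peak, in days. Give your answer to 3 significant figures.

75.5 days

Areal heat capacity C = 6.12×10^8 J m⁻² K⁻¹ (given).
ω = 2π / 3.15×10^7 s = 1.99×10^-7 s⁻¹.
Phase lag φ = arctan(Cω/λ) = arctan(122/34.0) = 1.30 rad.
Time lag = φ / ω = 1.30 / 1.99×10^-7 = 6.52×10^6 s = 75.5 days.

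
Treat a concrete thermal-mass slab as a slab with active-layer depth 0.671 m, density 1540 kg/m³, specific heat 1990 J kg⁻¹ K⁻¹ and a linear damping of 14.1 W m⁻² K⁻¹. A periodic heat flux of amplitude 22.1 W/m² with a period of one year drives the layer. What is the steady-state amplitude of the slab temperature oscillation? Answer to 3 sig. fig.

1.57 K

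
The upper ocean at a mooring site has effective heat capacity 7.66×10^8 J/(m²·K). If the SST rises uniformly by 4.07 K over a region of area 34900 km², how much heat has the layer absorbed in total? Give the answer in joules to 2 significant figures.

1.1×10^20 J

Areal heat capacity C = 7.66×10^8 J/(m²·K) (given).
Heat per unit area: q = C ΔT = 7.66×10^8 × 4.07 = 3.12×10^9 J/m².
Total heat: Q = q × A = 3.12×10^9 × (34900 × 10⁶ m²) = 1.09×10^20 J.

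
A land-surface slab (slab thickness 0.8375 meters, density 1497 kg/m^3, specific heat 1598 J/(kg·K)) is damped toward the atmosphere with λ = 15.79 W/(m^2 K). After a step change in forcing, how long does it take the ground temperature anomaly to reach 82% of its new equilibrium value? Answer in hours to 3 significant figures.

Areal heat capacity C = ρ c_p D = 1497 × 1598 × 0.8375 = 2.00×10^6 J/(m^2 K).
τ = C / λ = 2.00×10^6 / 15.79 = 1.27×10^5 s.
Fraction reached: 1 − e^(−t/τ) = 0.82 ⇒ t = −τ ln(1 − 0.82) = τ × 1.71.
t = 2.18×10^5 s = 60.4 hours.

60.4 hours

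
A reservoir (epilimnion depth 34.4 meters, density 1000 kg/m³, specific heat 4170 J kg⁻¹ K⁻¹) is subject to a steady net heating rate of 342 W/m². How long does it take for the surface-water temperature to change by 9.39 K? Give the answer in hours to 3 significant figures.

Areal heat capacity C = ρ c_p D = 1000 × 4170 × 34.4 = 1.43×10^8 J m⁻² K⁻¹.
Time required: Δt = C ΔT / F = 1.43×10^8 × 9.39 / 342 = 3.94×10^6 s.
In hours: 3.94×10^6 s / (3600 s/hour) = 1090 hours.

1090 hours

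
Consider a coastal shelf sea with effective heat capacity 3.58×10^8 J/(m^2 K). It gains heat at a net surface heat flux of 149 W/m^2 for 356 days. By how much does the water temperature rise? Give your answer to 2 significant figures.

13 K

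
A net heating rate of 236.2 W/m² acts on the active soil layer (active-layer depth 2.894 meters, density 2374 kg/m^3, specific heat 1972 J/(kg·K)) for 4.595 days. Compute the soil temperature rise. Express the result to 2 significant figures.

Areal heat capacity C = ρ c_p D = 2374 × 1972 × 2.894 = 1.35×10^7 J m⁻² K⁻¹.
Net heat input Q = F Δt = 236.2 × (4.595 days × 86400 s/day) = 9.38×10^7 J/m².
ΔT = Q / C = 9.38×10^7 / 1.35×10^7 = 6.92 K.

6.9 K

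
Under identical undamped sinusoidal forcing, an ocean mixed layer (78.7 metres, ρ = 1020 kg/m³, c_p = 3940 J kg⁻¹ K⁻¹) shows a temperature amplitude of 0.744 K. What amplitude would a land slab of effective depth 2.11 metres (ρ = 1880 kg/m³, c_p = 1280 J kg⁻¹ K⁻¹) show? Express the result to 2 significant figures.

46 K

C_ocean = 3.16×10^8 J/(m²·K); C_land = 5.08×10^6 J/(m²·K).
A ∝ 1/C ⇒ A_land = A_ocean × C_ocean/C_land = 0.744 × 62.3 = 46.3 K.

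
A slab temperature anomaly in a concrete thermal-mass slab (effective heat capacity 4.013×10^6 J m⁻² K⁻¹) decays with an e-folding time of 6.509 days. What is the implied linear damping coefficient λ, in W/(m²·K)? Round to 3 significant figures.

Areal heat capacity C = 4.013×10^6 J m⁻² K⁻¹ (given).
τ = 6.509 days = 5.62×10^5 s.
λ = C / τ = 4.01×10^6 / 5.62×10^5 = 7.14 W/(m²·K).

7.14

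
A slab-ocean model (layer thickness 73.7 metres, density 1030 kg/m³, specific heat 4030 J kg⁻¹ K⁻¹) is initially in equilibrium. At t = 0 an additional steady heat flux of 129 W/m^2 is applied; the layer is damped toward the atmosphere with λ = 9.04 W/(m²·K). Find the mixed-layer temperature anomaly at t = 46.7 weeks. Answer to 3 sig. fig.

Areal heat capacity C = ρ c_p D = 1030 × 4030 × 73.7 = 3.06×10^8 J/(m²·K).
τ = C / λ = 3.06×10^8 / 9.04 = 3.38×10^7 s.
Equilibrium anomaly ΔT_eq = F / λ = 129 / 9.04 = 14.3 K.
t = 46.7 weeks = 2.82×10^7 s, so t/τ = 0.835.
ΔT(t) = ΔT_eq (1 − e^(−t/τ)) = 14.3 × (1 − e^−0.835) = 8.08 K.

8.08 K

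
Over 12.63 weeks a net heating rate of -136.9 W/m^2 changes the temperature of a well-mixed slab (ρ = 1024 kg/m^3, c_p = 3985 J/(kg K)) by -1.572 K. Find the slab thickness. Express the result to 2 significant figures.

Heat input Q = F Δt = -136.9 × 7.64×10^6 s = -1.05×10^9 J/m².
Required areal heat capacity C = Q / ΔT = 6.65×10^8 J/(m²·K).
Depth D = C / (ρ c_p) = 6.65×10^8 / (1024 × 3985) = 163 m.

160 m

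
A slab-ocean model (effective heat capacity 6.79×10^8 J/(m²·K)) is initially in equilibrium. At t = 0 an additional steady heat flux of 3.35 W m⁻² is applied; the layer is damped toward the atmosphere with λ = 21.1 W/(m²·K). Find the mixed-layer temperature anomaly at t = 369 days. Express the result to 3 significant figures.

0.0998 K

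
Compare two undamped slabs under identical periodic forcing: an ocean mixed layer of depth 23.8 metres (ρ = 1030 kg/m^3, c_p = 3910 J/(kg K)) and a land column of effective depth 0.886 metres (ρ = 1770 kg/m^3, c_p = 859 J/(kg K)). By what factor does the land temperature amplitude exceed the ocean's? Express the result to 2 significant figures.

C_ocean = 1030 × 3910 × 23.8 = 9.58×10^7 J/(m²·K).
C_land = 1770 × 859 × 0.886 = 1.35×10^6 J/(m²·K).
Undamped amplitude ∝ 1/C, so A_land/A_ocean = C_ocean/C_land = 71.2.

71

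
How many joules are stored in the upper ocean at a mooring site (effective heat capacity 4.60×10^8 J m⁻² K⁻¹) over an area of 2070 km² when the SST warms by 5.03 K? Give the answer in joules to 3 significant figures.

Areal heat capacity C = 4.60×10^8 J m⁻² K⁻¹ (given).
Heat per unit area: q = C ΔT = 4.60×10^8 × 5.03 = 2.31×10^9 J/m².
Total heat: Q = q × A = 2.31×10^9 × (2070 × 10⁶ m²) = 4.79×10^18 J.

4.79×10^18 J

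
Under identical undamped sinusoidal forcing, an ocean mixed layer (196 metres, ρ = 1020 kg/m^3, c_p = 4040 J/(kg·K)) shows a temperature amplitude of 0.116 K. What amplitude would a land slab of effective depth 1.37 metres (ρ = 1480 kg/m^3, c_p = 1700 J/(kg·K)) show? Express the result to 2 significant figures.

27 K

C_ocean = 8.08×10^8 J/(m²·K); C_land = 3.45×10^6 J/(m²·K).
A ∝ 1/C ⇒ A_land = A_ocean × C_ocean/C_land = 0.116 × 234 = 27.2 K.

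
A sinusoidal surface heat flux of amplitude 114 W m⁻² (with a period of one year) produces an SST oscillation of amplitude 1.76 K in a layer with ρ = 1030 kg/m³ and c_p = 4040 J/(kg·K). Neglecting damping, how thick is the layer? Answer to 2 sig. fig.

ω = 2π / 3.15×10^7 s = 1.99×10^-7 s⁻¹.
Required C = F₀ / (A ω) = 114 / (1.76 × 1.99×10^-7) = 3.25×10^8 J/(m²·K).
D = C / (ρ c_p) = 3.25×10^8 / (1030 × 4040) = 78.1 m.

78 m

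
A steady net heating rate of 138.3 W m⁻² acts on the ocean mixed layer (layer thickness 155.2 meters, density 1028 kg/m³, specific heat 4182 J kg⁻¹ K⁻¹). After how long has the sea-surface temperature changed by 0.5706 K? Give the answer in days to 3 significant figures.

Areal heat capacity C = ρ c_p D = 1028 × 4182 × 155.2 = 6.67×10^8 J/(m^2 K).
Time required: Δt = C ΔT / F = 6.67×10^8 × 0.5706 / 138.3 = 2.75×10^6 s.
In days: 2.75×10^6 s / (86400 s/day) = 31.9 days.

31.9 days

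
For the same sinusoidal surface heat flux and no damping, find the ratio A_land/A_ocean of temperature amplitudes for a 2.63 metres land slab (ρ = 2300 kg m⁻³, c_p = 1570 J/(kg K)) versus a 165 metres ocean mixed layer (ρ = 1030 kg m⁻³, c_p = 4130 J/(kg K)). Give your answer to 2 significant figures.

C_ocean = 1030 × 4130 × 165 = 7.02×10^8 J/(m²·K).
C_land = 2300 × 1570 × 2.63 = 9.50×10^6 J/(m²·K).
Undamped amplitude ∝ 1/C, so A_land/A_ocean = C_ocean/C_land = 73.9.

74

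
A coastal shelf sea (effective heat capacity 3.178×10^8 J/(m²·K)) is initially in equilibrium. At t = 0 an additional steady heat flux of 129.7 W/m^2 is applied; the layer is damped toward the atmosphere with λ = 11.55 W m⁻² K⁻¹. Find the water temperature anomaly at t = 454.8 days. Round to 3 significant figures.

Areal heat capacity C = 3.178×10^8 J/(m²·K) (given).
τ = C / λ = 3.18×10^8 / 11.55 = 2.75×10^7 s.
Equilibrium anomaly ΔT_eq = F / λ = 129.7 / 11.55 = 11.2 K.
t = 454.8 days = 3.93×10^7 s, so t/τ = 1.43.
ΔT(t) = ΔT_eq (1 − e^(−t/τ)) = 11.2 × (1 − e^−1.43) = 8.54 K.

8.54 K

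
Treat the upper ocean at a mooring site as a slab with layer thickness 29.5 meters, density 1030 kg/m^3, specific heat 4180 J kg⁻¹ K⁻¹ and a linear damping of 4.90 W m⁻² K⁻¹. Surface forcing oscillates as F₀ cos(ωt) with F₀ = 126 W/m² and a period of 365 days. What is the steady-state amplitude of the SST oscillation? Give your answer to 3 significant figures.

4.89 K

Areal heat capacity C = ρ c_p D = 1030 × 4180 × 29.5 = 1.27×10^8 J/(m²·K).
Angular frequency ω = 2π / T = 2π / 3.15×10^7 s = 1.99×10^-7 s⁻¹.
√((Cω)² + λ²) = √((25.3)² + 4.90²) = 25.8 W/(m²·K).
Amplitude A = F₀ / √((Cω)²+λ²) = 126 / 25.8 = 4.89 K.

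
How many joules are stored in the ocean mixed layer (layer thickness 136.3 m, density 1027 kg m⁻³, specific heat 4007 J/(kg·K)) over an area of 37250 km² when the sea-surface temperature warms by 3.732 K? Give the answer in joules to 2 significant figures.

7.8×10^19 J

Areal heat capacity C = ρ c_p D = 1027 × 4007 × 136.3 = 5.61×10^8 J m⁻² K⁻¹.
Heat per unit area: q = C ΔT = 5.61×10^8 × 3.732 = 2.09×10^9 J/m².
Total heat: Q = q × A = 2.09×10^9 × (37250 × 10⁶ m²) = 7.80×10^19 J.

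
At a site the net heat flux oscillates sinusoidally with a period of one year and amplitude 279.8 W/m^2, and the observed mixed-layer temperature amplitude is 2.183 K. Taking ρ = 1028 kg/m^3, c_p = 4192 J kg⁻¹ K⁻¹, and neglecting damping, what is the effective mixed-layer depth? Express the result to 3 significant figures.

149 m

ω = 2π / 3.15×10^7 s = 1.99×10^-7 s⁻¹.
Required C = F₀ / (A ω) = 279.8 / (2.183 × 1.99×10^-7) = 6.43×10^8 J/(m²·K).
D = C / (ρ c_p) = 6.43×10^8 / (1028 × 4192) = 149 m.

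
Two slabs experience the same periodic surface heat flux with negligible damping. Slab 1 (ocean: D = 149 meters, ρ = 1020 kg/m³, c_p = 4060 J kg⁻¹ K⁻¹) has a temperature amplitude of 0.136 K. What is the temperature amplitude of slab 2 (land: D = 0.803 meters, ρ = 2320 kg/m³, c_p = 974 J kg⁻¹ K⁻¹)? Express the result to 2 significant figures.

46 K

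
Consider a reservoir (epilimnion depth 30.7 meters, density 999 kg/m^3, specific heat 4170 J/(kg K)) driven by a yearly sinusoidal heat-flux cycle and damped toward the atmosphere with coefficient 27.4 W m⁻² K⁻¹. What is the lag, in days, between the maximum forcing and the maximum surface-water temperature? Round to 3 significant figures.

43.5 days

Areal heat capacity C = ρ c_p D = 999 × 4170 × 30.7 = 1.28×10^8 J m⁻² K⁻¹.
ω = 2π / 3.15×10^7 s = 1.99×10^-7 s⁻¹.
Phase lag φ = arctan(Cω/λ) = arctan(25.5/27.4) = 0.749 rad.
Time lag = φ / ω = 0.749 / 1.99×10^-7 = 3.76×10^6 s = 43.5 days.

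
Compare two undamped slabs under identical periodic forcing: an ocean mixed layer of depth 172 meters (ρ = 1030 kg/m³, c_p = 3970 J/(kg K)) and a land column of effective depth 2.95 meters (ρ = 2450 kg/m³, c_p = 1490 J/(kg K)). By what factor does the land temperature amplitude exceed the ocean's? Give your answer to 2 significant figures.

65

C_ocean = 1030 × 3970 × 172 = 7.03×10^8 J/(m²·K).
C_land = 2450 × 1490 × 2.95 = 1.08×10^7 J/(m²·K).
Undamped amplitude ∝ 1/C, so A_land/A_ocean = C_ocean/C_land = 65.3.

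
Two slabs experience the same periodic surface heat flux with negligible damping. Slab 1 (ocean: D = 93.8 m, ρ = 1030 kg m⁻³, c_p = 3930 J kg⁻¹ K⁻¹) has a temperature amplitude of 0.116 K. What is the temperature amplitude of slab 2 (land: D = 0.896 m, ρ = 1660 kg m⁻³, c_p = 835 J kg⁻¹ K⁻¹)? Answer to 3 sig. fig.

C_ocean = 3.80×10^8 J/(m²·K); C_land = 1.24×10^6 J/(m²·K).
A ∝ 1/C ⇒ A_land = A_ocean × C_ocean/C_land = 0.116 × 306 = 35.5 K.

35.5 K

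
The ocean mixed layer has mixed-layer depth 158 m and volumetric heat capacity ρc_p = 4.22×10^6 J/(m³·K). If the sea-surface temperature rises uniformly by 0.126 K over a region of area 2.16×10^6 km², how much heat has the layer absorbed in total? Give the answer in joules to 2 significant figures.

1.8×10^20 J

Areal heat capacity C = ρc_p × D = 4.22×10^6 × 158 = 6.67×10^8 J m⁻² K⁻¹.
Heat per unit area: q = C ΔT = 6.67×10^8 × 0.126 = 8.40×10^7 J/m².
Total heat: Q = q × A = 8.40×10^7 × (2.16×10^6 × 10⁶ m²) = 1.81×10^20 J.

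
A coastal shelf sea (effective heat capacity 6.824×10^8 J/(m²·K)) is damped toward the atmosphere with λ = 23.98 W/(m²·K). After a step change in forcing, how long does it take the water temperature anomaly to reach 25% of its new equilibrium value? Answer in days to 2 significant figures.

95 days

Areal heat capacity C = 6.824×10^8 J/(m²·K) (given).
τ = C / λ = 6.82×10^8 / 23.98 = 2.85×10^7 s.
Fraction reached: 1 − e^(−t/τ) = 0.25 ⇒ t = −τ ln(1 − 0.25) = τ × 0.288.
t = 8.19×10^6 s = 94.8 days.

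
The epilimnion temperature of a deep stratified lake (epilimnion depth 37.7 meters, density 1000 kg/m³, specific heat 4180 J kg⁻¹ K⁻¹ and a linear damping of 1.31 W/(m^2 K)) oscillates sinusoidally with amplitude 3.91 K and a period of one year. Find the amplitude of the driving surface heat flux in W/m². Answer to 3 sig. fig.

Areal heat capacity C = ρ c_p D = 1000 × 4180 × 37.7 = 1.58×10^8 J/(m²·K).
ω = 2π / 3.15×10^7 s = 1.99×10^-7 s⁻¹.
√((Cω)² + λ²) = √((31.4)² + 1.31²) = 31.4 W/(m²·K).
F₀ = A × √((Cω)²+λ²) = 3.91 × 31.4 = 123 W/m².

123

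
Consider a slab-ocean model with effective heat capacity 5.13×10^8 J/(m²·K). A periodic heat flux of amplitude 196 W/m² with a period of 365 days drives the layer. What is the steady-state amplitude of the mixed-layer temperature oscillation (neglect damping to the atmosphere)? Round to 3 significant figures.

1.92 K

Areal heat capacity C = 5.13×10^8 J/(m²·K) (given).
Angular frequency ω = 2π / T = 2π / 3.15×10^7 s = 1.99×10^-7 s⁻¹.
Cω = 5.13×10^8 × 1.99×10^-7 = 102 W/(m²·K).
Amplitude A = F₀ / (Cω) = 196 / 102 = 1.92 K.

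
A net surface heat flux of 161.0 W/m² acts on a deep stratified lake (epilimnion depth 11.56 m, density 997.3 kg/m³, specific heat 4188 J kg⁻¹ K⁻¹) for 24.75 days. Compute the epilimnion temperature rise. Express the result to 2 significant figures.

Areal heat capacity C = ρ c_p D = 997.3 × 4188 × 11.56 = 4.83×10^7 J/(m²·K).
Net heat input Q = F Δt = 161.0 × (24.75 days × 86400 s/day) = 3.44×10^8 J/m².
ΔT = Q / C = 3.44×10^8 / 4.83×10^7 = 7.13 K.

7.1 K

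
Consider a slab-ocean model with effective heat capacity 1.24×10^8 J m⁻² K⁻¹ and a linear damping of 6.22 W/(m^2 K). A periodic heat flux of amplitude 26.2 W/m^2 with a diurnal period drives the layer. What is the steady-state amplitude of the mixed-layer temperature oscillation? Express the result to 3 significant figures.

Areal heat capacity C = 1.24×10^8 J m⁻² K⁻¹ (given).
Angular frequency ω = 2π / T = 2π / 86400 s = 7.27×10^-5 s⁻¹.
√((Cω)² + λ²) = √((9020)² + 6.22²) = 9020 W/(m²·K).
Amplitude A = F₀ / √((Cω)²+λ²) = 26.2 / 9020 = 0.00291 K.

0.00291 K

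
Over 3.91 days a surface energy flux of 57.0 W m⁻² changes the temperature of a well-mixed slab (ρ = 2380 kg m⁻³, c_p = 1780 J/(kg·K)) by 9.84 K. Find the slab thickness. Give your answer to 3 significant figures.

0.462 m

Heat input Q = F Δt = 57.0 × 3.38×10^5 s = 1.93×10^7 J/m².
Required areal heat capacity C = Q / ΔT = 1.96×10^6 J/(m²·K).
Depth D = C / (ρ c_p) = 1.96×10^6 / (2380 × 1780) = 0.462 m.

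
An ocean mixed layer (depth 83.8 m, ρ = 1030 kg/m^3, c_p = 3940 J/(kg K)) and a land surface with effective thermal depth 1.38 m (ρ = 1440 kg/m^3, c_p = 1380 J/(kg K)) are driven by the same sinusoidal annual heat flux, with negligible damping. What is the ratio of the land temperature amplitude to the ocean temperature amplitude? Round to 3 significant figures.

124

C_ocean = 1030 × 3940 × 83.8 = 3.40×10^8 J/(m²·K).
C_land = 1440 × 1380 × 1.38 = 2.74×10^6 J/(m²·K).
Undamped amplitude ∝ 1/C, so A_land/A_ocean = C_ocean/C_land = 124.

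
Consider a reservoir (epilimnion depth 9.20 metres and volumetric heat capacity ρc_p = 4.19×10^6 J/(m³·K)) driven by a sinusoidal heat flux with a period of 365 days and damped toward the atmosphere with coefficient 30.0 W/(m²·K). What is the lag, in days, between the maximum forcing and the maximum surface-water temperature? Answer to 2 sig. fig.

Areal heat capacity C = ρc_p × D = 4.19×10^6 × 9.20 = 3.85×10^7 J/(m^2 K).
ω = 2π / 3.15×10^7 s = 1.99×10^-7 s⁻¹.
Phase lag φ = arctan(Cω/λ) = arctan(7.68/30.0) = 0.251 rad.
Time lag = φ / ω = 0.251 / 1.99×10^-7 = 1.26×10^6 s = 14.6 days.

15 days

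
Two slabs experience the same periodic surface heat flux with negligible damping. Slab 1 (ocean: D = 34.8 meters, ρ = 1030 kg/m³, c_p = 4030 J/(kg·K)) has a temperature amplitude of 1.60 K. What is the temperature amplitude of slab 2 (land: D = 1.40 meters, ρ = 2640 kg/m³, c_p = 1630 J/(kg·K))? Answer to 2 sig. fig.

38 K

C_ocean = 1.44×10^8 J/(m²·K); C_land = 6.02×10^6 J/(m²·K).
A ∝ 1/C ⇒ A_land = A_ocean × C_ocean/C_land = 1.60 × 24.0 = 38.4 K.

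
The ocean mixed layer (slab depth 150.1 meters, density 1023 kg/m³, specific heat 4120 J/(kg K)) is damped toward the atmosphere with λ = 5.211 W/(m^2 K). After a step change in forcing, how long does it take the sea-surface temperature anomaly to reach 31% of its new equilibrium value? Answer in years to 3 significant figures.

1.43 years

Areal heat capacity C = ρ c_p D = 1023 × 4120 × 150.1 = 6.33×10^8 J/(m²·K).
τ = C / λ = 6.33×10^8 / 5.211 = 1.21×10^8 s.
Fraction reached: 1 − e^(−t/τ) = 0.31 ⇒ t = −τ ln(1 − 0.31) = τ × 0.371.
t = 4.50×10^7 s = 1.43 years.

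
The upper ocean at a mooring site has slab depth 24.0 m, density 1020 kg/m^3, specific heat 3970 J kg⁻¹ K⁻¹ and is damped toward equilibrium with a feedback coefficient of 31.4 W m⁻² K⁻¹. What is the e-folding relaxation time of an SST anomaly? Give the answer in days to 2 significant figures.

Areal heat capacity C = ρ c_p D = 1020 × 3970 × 24.0 = 9.72×10^7 J/(m^2 K).
Relaxation time τ = C / λ = 9.72×10^7 / 31.4 = 3.10×10^6 s.
In days: 3.10×10^6 s / (86400 s/day) = 35.8 days.

36 days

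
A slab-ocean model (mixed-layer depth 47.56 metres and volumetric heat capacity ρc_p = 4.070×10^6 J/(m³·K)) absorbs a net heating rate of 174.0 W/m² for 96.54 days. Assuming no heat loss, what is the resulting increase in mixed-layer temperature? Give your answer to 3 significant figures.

Areal heat capacity C = ρc_p × D = 4.070×10^6 × 47.56 = 1.94×10^8 J m⁻² K⁻¹.
Net heat input Q = F Δt = 174.0 × (96.54 days × 86400 s/day) = 1.45×10^9 J/m².
ΔT = Q / C = 1.45×10^9 / 1.94×10^8 = 7.50 K.

7.50 K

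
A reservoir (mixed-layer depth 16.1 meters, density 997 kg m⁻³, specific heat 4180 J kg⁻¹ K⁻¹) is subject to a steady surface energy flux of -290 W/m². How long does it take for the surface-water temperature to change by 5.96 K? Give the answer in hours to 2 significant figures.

380 hours

Areal heat capacity C = ρ c_p D = 997 × 4180 × 16.1 = 6.71×10^7 J/(m²·K).
Time required: Δt = C ΔT / F = 6.71×10^7 × -5.96 / -290 = 1.38×10^6 s.
In hours: 1.38×10^6 s / (3600 s/hour) = 383 hours.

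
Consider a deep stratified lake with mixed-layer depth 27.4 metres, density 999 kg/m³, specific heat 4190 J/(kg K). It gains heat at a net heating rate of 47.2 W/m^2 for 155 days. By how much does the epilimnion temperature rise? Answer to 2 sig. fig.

5.5 K

Areal heat capacity C = ρ c_p D = 999 × 4190 × 27.4 = 1.15×10^8 J/(m²·K).
Net heat input Q = F Δt = 47.2 × (155 days × 86400 s/day) = 6.32×10^8 J/m².
ΔT = Q / C = 6.32×10^8 / 1.15×10^8 = 5.51 K.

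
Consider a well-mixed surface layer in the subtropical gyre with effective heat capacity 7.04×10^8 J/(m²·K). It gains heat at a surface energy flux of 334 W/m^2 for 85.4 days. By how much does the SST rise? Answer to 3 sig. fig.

3.50 K

Areal heat capacity C = 7.04×10^8 J/(m²·K) (given).
Net heat input Q = F Δt = 334 × (85.4 days × 86400 s/day) = 2.46×10^9 J/m².
ΔT = Q / C = 2.46×10^9 / 7.04×10^8 = 3.50 K.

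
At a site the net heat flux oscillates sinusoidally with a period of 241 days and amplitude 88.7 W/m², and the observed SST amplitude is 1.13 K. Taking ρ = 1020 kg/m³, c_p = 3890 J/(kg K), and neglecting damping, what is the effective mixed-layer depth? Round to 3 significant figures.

65.6 m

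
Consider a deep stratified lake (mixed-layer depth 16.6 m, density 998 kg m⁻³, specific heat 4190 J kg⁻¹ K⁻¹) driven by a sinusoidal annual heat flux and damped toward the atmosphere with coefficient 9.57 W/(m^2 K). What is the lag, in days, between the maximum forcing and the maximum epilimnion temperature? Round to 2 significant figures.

56 days

Areal heat capacity C = ρ c_p D = 998 × 4190 × 16.6 = 6.94×10^7 J m⁻² K⁻¹.
ω = 2π / 3.15×10^7 s = 1.99×10^-7 s⁻¹.
Phase lag φ = arctan(Cω/λ) = arctan(13.8/9.57) = 0.965 rad.
Time lag = φ / ω = 0.965 / 1.99×10^-7 = 4.85×10^6 s = 56.1 days.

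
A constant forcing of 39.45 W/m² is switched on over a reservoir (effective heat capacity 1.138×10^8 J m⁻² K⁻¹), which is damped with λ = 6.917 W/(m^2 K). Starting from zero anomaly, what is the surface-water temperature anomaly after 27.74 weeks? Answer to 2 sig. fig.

Areal heat capacity C = 1.138×10^8 J m⁻² K⁻¹ (given).
τ = C / λ = 1.14×10^8 / 6.917 = 1.65×10^7 s.
Equilibrium anomaly ΔT_eq = F / λ = 39.45 / 6.917 = 5.70 K.
t = 27.74 weeks = 1.68×10^7 s, so t/τ = 1.02.
ΔT(t) = ΔT_eq (1 − e^(−t/τ)) = 5.70 × (1 − e^−1.02) = 3.65 K.

3.6 K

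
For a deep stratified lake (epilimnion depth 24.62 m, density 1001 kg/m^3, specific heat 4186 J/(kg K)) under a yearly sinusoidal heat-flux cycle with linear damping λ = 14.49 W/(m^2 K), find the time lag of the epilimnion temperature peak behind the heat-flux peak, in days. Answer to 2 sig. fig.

56 days

Areal heat capacity C = ρ c_p D = 1001 × 4186 × 24.62 = 1.03×10^8 J m⁻² K⁻¹.
ω = 2π / 3.15×10^7 s = 1.99×10^-7 s⁻¹.
Phase lag φ = arctan(Cω/λ) = arctan(20.6/14.49) = 0.957 rad.
Time lag = φ / ω = 0.957 / 1.99×10^-7 = 4.80×10^6 s = 55.6 days.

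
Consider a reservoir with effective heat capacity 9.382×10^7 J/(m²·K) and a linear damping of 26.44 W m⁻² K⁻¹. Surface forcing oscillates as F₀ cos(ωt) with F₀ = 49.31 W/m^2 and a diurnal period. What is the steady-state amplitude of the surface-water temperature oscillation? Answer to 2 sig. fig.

0.0072 K

Areal heat capacity C = 9.382×10^7 J/(m²·K) (given).
Angular frequency ω = 2π / T = 2π / 86400 s = 7.27×10^-5 s⁻¹.
√((Cω)² + λ²) = √((6820)² + 26.44²) = 6820 W/(m²·K).
Amplitude A = F₀ / √((Cω)²+λ²) = 49.31 / 6820 = 0.00723 K.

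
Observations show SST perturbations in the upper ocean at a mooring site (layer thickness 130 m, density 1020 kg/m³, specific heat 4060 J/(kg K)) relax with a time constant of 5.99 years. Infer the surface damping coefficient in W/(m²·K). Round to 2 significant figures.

Areal heat capacity C = ρ c_p D = 1020 × 4060 × 130 = 5.38×10^8 J/(m²·K).
τ = 5.99 years = 1.89×10^8 s.
λ = C / τ = 5.38×10^8 / 1.89×10^8 = 2.85 W/(m²·K).

2.8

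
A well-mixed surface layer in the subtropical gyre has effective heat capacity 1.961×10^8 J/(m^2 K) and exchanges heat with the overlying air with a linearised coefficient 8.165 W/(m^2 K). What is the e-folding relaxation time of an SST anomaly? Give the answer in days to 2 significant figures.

280 days

Areal heat capacity C = 1.961×10^8 J/(m^2 K) (given).
Relaxation time τ = C / λ = 1.96×10^8 / 8.165 = 2.40×10^7 s.
In days: 2.40×10^7 s / (86400 s/day) = 278 days.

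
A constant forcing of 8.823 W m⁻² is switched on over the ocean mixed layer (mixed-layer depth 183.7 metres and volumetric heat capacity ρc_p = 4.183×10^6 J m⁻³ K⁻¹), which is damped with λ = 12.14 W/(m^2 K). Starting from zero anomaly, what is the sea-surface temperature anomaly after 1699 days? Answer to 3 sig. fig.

0.655 K

Areal heat capacity C = ρc_p × D = 4.183×10^6 × 183.7 = 7.68×10^8 J/(m^2 K).
τ = C / λ = 7.68×10^8 / 12.14 = 6.33×10^7 s.
Equilibrium anomaly ΔT_eq = F / λ = 8.823 / 12.14 = 0.727 K.
t = 1699 days = 1.47×10^8 s, so t/τ = 2.32.
ΔT(t) = ΔT_eq (1 − e^(−t/τ)) = 0.727 × (1 − e^−2.32) = 0.655 K.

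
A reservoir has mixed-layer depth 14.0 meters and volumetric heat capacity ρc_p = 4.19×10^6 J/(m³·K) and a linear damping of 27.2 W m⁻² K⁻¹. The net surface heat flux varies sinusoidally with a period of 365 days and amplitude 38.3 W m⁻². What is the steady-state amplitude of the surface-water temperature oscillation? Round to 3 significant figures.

1.29 K

Areal heat capacity C = ρc_p × D = 4.19×10^6 × 14.0 = 5.87×10^7 J/(m²·K).
Angular frequency ω = 2π / T = 2π / 3.15×10^7 s = 1.99×10^-7 s⁻¹.
√((Cω)² + λ²) = √((11.7)² + 27.2²) = 29.6 W/(m²·K).
Amplitude A = F₀ / √((Cω)²+λ²) = 38.3 / 29.6 = 1.29 K.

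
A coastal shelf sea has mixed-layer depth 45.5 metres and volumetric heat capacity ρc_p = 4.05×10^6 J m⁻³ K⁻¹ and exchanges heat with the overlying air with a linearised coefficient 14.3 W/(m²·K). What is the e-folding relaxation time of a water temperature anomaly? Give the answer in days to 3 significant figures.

Areal heat capacity C = ρc_p × D = 4.05×10^6 × 45.5 = 1.84×10^8 J/(m^2 K).
Relaxation time τ = C / λ = 1.84×10^8 / 14.3 = 1.29×10^7 s.
In days: 1.29×10^7 s / (86400 s/day) = 149 days.

149 days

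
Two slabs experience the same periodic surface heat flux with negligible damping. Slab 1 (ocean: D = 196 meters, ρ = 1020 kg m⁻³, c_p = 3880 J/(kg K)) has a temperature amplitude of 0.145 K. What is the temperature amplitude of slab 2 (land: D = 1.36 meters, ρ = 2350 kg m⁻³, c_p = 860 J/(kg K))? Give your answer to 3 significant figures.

40.9 K

C_ocean = 7.76×10^8 J/(m²·K); C_land = 2.75×10^6 J/(m²·K).
A ∝ 1/C ⇒ A_land = A_ocean × C_ocean/C_land = 0.145 × 282 = 40.9 K.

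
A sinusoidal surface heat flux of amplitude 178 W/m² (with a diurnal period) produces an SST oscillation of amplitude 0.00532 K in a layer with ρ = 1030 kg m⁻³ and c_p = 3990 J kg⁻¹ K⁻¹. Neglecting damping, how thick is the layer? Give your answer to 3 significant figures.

112 m

ω = 2π / 86400 s = 7.27×10^-5 s⁻¹.
Required C = F₀ / (A ω) = 178 / (0.00532 × 7.27×10^-5) = 4.60×10^8 J/(m²·K).
D = C / (ρ c_p) = 4.60×10^8 / (1030 × 3990) = 112 m.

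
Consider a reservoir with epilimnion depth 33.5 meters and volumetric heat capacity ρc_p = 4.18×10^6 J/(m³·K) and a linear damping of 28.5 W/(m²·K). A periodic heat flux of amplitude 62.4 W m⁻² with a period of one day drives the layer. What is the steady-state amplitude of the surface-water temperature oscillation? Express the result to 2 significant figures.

Areal heat capacity C = ρc_p × D = 4.18×10^6 × 33.5 = 1.40×10^8 J/(m²·K).
Angular frequency ω = 2π / T = 2π / 86400 s = 7.27×10^-5 s⁻¹.
√((Cω)² + λ²) = √((10200)² + 28.5²) = 10200 W/(m²·K).
Amplitude A = F₀ / √((Cω)²+λ²) = 62.4 / 10200 = 0.00613 K.

0.0061 K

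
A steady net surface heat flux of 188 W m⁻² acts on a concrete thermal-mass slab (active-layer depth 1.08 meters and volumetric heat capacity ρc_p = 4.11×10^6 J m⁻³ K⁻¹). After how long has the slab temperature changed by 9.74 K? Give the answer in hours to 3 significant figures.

63.9 hours

Areal heat capacity C = ρc_p × D = 4.11×10^6 × 1.08 = 4.44×10^6 J/(m²·K).
Time required: Δt = C ΔT / F = 4.44×10^6 × 9.74 / 188 = 2.30×10^5 s.
In hours: 2.30×10^5 s / (3600 s/hour) = 63.9 hours.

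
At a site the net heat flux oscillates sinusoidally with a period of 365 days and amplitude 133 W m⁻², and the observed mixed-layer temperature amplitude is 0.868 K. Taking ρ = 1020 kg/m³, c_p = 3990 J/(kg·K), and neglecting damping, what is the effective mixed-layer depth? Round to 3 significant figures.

189 m

ω = 2π / 3.15×10^7 s = 1.99×10^-7 s⁻¹.
Required C = F₀ / (A ω) = 133 / (0.868 × 1.99×10^-7) = 7.69×10^8 J/(m²·K).
D = C / (ρ c_p) = 7.69×10^8 / (1020 × 3990) = 189 m.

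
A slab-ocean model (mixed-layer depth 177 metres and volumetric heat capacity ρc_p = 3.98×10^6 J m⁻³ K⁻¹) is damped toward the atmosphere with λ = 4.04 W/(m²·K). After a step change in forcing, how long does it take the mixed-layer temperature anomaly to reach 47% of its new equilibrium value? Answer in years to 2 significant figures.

3.5 years

Areal heat capacity C = ρc_p × D = 3.98×10^6 × 177 = 7.04×10^8 J/(m²·K).
τ = C / λ = 7.04×10^8 / 4.04 = 1.74×10^8 s.
Fraction reached: 1 − e^(−t/τ) = 0.47 ⇒ t = −τ ln(1 − 0.47) = τ × 0.635.
t = 1.11×10^8 s = 3.51 years.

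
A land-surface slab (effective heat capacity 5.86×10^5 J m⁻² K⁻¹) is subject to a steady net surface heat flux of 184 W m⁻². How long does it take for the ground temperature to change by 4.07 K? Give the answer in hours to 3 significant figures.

Areal heat capacity C = 5.86×10^5 J m⁻² K⁻¹ (given).
Time required: Δt = C ΔT / F = 5.86×10^5 × 4.07 / 184 = 13000 s.
In hours: 13000 s / (3600 s/hour) = 3.60 hours.

3.60 hours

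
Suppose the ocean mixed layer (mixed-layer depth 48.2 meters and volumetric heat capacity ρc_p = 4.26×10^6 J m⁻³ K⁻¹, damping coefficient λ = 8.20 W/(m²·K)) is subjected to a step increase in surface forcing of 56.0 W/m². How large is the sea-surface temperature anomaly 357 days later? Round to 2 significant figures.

Areal heat capacity C = ρc_p × D = 4.26×10^6 × 48.2 = 2.05×10^8 J/(m^2 K).
τ = C / λ = 2.05×10^8 / 8.20 = 2.50×10^7 s.
Equilibrium anomaly ΔT_eq = F / λ = 56.0 / 8.20 = 6.83 K.
t = 357 days = 3.08×10^7 s, so t/τ = 1.23.
ΔT(t) = ΔT_eq (1 − e^(−t/τ)) = 6.83 × (1 − e^−1.23) = 4.84 K.

4.8 K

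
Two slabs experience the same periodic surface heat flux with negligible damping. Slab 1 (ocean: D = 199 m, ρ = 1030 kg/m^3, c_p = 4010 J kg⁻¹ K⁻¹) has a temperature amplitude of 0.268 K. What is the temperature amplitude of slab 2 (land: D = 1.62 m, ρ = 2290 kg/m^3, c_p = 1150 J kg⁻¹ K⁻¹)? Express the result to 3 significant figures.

C_ocean = 8.22×10^8 J/(m²·K); C_land = 4.27×10^6 J/(m²·K).
A ∝ 1/C ⇒ A_land = A_ocean × C_ocean/C_land = 0.268 × 193 = 51.6 K.

51.6 K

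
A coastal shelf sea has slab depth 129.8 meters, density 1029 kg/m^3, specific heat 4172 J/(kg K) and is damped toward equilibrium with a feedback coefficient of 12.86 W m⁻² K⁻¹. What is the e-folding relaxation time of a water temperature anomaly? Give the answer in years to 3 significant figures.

Areal heat capacity C = ρ c_p D = 1029 × 4172 × 129.8 = 5.57×10^8 J m⁻² K⁻¹.
Relaxation time τ = C / λ = 5.57×10^8 / 12.86 = 4.33×10^7 s.
In years: 4.33×10^7 s / (3.156×10^7 s/year) = 1.37 years.

1.37 years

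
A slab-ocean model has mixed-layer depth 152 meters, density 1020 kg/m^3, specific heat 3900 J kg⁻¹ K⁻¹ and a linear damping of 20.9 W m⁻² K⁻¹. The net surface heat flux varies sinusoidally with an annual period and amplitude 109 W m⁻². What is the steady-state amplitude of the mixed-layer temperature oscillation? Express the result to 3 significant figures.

0.891 K

Areal heat capacity C = ρ c_p D = 1020 × 3900 × 152 = 6.05×10^8 J/(m^2 K).
Angular frequency ω = 2π / T = 2π / 3.15×10^7 s = 1.99×10^-7 s⁻¹.
√((Cω)² + λ²) = √((120)² + 20.9²) = 122 W/(m²·K).
Amplitude A = F₀ / √((Cω)²+λ²) = 109 / 122 = 0.891 K.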